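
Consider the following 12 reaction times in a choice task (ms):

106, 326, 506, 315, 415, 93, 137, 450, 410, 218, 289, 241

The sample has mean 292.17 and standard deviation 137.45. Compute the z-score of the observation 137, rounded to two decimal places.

-1.13

z = (137 − 292.17) / 137.45 = -1.13.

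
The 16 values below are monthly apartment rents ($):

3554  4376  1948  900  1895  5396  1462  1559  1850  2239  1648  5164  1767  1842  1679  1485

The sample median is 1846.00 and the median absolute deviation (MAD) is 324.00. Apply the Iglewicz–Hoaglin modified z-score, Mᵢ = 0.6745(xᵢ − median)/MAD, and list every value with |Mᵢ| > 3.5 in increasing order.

3554, 4376, 5164, 5396

|Mᵢ| > 3.5 ⇔ |xᵢ − 1846.00| > 3.5·324.00/0.6745 = 1681.25.
So outliers lie outside [164.75, 3527.25].
3554: M = 3.56 → outlier.
4376: M = 5.27 → outlier.
5164: M = 6.91 → outlier.
5396: M = 7.39 → outlier.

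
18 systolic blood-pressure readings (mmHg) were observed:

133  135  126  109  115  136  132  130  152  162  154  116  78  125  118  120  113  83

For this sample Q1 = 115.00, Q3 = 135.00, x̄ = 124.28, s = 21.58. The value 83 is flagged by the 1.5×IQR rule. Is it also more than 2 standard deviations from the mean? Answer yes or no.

no

z = (83 − 124.28) / 21.58 = -1.91.
|z| = 1.91 ≤ 2.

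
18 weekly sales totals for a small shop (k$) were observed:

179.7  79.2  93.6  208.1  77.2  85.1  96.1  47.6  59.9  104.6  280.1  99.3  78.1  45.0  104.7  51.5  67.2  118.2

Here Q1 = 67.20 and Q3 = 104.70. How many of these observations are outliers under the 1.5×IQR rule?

3

IQR = 37.50; fences at 67.20 − 56.25 = 10.95 and 104.70 + 56.25 = 160.95.
Outside the cutoffs: 179.7, 208.1, 280.1.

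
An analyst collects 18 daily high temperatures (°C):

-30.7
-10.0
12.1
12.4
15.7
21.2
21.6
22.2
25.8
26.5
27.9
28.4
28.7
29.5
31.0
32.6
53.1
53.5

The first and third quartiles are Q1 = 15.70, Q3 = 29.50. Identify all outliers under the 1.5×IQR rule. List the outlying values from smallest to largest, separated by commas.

-30.7, -10.0, 53.1, 53.5

IQR = Q3 − Q1 = 29.50 − 15.70 = 13.80.
Lower fence = Q1 − 1.5·IQR = 15.70 − 20.70 = -5.00.
Upper fence = Q3 + 1.5·IQR = 29.50 + 20.70 = 50.20.
-30.7 < -5.00 → outlier.
-10.0 < -5.00 → outlier.
53.1 > 50.20 → outlier.
53.5 > 50.20 → outlier.
All remaining values lie within [-5.00, 50.20].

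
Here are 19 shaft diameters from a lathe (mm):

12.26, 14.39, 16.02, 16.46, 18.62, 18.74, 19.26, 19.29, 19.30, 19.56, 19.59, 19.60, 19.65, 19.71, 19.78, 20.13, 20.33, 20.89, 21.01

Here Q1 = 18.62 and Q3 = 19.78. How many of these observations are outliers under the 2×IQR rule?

3

IQR = 1.16; fences at 18.62 − 2.32 = 16.30 and 19.78 + 2.32 = 22.10.
Outside the cutoffs: 12.26, 14.39, 16.02.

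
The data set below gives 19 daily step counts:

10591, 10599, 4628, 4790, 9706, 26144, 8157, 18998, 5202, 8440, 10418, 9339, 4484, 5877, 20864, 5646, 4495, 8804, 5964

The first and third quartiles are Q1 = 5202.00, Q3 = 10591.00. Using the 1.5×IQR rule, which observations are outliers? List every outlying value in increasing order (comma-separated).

18998, 20864, 26144

IQR = Q3 − Q1 = 10591.00 − 5202.00 = 5389.00.
Lower fence = Q1 − 1.5·IQR = 5202.00 − 8083.50 = -2881.50.
Upper fence = Q3 + 1.5·IQR = 10591.00 + 8083.50 = 18674.50.
18998 > 18674.50 → outlier.
20864 > 18674.50 → outlier.
26144 > 18674.50 → outlier.
All remaining values lie within [-2881.50, 18674.50].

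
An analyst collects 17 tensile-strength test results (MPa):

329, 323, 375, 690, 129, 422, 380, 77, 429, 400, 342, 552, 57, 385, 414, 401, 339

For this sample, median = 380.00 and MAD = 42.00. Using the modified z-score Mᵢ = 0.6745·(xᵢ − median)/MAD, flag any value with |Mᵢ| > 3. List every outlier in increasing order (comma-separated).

57, 77, 129, 690

|Mᵢ| > 3 ⇔ |xᵢ − 380.00| > 3·42.00/0.6745 = 186.81.
So outliers lie outside [193.19, 566.81].
57: M = -5.19 → outlier.
77: M = -4.87 → outlier.
129: M = -4.03 → outlier.
690: M = 4.98 → outlier.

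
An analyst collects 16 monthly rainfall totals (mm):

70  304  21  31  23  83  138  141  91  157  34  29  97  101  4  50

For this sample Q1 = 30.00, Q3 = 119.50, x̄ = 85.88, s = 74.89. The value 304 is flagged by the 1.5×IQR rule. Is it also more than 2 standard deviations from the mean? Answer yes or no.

z = (304 − 85.88) / 74.89 = 2.91.
|z| = 2.91 > 2.

yes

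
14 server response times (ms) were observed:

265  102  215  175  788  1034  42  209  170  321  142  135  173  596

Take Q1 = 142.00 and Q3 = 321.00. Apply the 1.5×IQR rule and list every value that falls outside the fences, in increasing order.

596, 788, 1034

IQR = Q3 − Q1 = 321.00 − 142.00 = 179.00.
Lower fence = Q1 − 1.5·IQR = 142.00 − 268.50 = -126.50.
Upper fence = Q3 + 1.5·IQR = 321.00 + 268.50 = 589.50.
596 > 589.50 → outlier.
788 > 589.50 → outlier.
1034 > 589.50 → outlier.
All remaining values lie within [-126.50, 589.50].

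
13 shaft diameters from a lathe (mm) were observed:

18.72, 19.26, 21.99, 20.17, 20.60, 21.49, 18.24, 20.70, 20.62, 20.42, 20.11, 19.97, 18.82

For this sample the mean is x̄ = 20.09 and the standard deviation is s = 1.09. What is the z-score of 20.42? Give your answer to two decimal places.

0.30

z = (20.42 − 20.09) / 1.09 = 0.30.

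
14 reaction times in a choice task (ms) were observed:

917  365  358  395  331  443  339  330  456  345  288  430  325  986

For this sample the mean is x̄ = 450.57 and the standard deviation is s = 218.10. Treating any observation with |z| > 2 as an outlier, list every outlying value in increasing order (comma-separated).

Cutoffs at x̄ ± 2s: 450.57 ± 2·218.10 = [14.37, 886.77].
917: z = 2.14, |z| > 2 → outlier.
986: z = 2.45, |z| > 2 → outlier.
Every other value lies within [14.37, 886.77].

917, 986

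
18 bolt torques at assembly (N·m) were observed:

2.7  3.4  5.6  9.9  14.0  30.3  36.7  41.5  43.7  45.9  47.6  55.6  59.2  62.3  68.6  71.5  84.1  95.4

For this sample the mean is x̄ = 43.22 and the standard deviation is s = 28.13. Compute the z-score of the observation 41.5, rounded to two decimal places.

z = (41.5 − 43.22) / 28.13 = -0.06.

-0.06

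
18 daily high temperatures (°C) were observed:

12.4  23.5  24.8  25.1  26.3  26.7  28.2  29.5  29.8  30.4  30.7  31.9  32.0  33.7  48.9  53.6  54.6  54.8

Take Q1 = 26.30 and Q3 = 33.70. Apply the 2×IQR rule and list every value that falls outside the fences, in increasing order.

48.9, 53.6, 54.6, 54.8

IQR = Q3 − Q1 = 33.70 − 26.30 = 7.40.
Lower fence = Q1 − 2·IQR = 26.30 − 14.80 = 11.50.
Upper fence = Q3 + 2·IQR = 33.70 + 14.80 = 48.50.
48.9 > 48.50 → outlier.
53.6 > 48.50 → outlier.
54.6 > 48.50 → outlier.
54.8 > 48.50 → outlier.
All remaining values lie within [11.50, 48.50].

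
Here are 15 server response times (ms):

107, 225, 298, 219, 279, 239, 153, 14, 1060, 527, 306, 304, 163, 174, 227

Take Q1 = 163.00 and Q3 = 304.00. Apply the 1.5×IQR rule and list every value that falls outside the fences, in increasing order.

IQR = Q3 − Q1 = 304.00 − 163.00 = 141.00.
Lower fence = Q1 − 1.5·IQR = 163.00 − 211.50 = -48.50.
Upper fence = Q3 + 1.5·IQR = 304.00 + 211.50 = 515.50.
527 > 515.50 → outlier.
1060 > 515.50 → outlier.
All remaining values lie within [-48.50, 515.50].

527, 1060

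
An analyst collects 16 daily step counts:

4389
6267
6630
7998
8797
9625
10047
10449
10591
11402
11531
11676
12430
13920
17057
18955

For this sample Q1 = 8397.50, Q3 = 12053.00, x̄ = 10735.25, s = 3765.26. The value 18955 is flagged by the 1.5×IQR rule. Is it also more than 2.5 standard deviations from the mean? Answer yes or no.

z = (18955 − 10735.25) / 3765.26 = 2.18.
|z| = 2.18 ≤ 2.5.

no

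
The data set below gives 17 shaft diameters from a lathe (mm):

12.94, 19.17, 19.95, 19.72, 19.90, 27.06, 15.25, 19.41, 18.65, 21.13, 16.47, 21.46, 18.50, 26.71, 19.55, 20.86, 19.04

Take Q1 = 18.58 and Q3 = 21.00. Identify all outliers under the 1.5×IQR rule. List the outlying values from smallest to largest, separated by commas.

IQR = Q3 − Q1 = 21.00 − 18.58 = 2.42.
Lower fence = Q1 − 1.5·IQR = 18.58 − 3.63 = 14.95.
Upper fence = Q3 + 1.5·IQR = 21.00 + 3.63 = 24.63.
12.94 < 14.95 → outlier.
26.71 > 24.63 → outlier.
27.06 > 24.63 → outlier.
All remaining values lie within [14.95, 24.63].

12.94, 26.71, 27.06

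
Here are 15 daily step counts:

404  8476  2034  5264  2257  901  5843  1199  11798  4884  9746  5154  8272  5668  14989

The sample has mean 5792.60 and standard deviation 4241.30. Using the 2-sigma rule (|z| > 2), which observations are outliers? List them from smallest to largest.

14989

Cutoffs at x̄ ± 2s: 5792.60 ± 2·4241.30 = [-2690.00, 14275.20].
14989: z = 2.17, |z| > 2 → outlier.
Every other value lies within [-2690.00, 14275.20].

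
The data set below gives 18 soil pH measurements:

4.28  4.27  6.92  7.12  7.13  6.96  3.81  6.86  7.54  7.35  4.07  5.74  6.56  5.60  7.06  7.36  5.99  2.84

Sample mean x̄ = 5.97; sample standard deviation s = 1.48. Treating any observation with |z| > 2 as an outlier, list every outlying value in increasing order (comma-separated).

2.84

Cutoffs at x̄ ± 2s: 5.97 ± 2·1.48 = [3.01, 8.93].
2.84: z = -2.11, |z| > 2 → outlier.
Every other value lies within [3.01, 8.93].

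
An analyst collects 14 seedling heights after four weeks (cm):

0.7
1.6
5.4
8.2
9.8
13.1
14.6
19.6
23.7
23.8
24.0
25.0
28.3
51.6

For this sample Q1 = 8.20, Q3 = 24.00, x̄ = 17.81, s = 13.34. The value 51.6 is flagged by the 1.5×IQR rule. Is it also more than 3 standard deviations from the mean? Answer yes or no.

z = (51.6 − 17.81) / 13.34 = 2.53.
|z| = 2.53 ≤ 3.

no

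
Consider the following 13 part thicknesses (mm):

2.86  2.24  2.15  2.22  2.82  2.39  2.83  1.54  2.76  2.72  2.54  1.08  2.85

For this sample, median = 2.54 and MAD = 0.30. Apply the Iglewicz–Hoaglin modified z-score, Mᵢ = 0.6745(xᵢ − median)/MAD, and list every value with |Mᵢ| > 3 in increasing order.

|Mᵢ| > 3 ⇔ |xᵢ − 2.54| > 3·0.30/0.6745 = 1.33.
So outliers lie outside [1.21, 3.87].
1.08: M = -3.28 → outlier.

1.08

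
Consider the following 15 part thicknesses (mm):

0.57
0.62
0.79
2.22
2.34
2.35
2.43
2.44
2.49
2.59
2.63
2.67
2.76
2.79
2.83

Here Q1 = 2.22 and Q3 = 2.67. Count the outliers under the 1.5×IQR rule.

3

IQR = 0.45; fences at 2.22 − 0.675 = 1.545 and 2.67 + 0.675 = 3.345.
Outside the cutoffs: 0.57, 0.62, 0.79.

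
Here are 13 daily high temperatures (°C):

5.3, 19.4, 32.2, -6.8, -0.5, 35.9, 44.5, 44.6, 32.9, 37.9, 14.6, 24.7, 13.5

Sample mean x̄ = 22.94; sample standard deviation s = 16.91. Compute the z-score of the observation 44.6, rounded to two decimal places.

1.28

z = (44.6 − 22.94) / 16.91 = 1.28.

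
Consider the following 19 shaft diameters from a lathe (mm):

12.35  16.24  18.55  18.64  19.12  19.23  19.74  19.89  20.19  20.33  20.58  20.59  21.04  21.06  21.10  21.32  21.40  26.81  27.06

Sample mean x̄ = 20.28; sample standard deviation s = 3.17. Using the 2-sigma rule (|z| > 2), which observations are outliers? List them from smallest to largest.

12.35, 26.81, 27.06

Cutoffs at x̄ ± 2s: 20.28 ± 2·3.17 = [13.94, 26.62].
12.35: z = -2.50, |z| > 2 → outlier.
26.81: z = 2.06, |z| > 2 → outlier.
27.06: z = 2.14, |z| > 2 → outlier.
Every other value lies within [13.94, 26.62].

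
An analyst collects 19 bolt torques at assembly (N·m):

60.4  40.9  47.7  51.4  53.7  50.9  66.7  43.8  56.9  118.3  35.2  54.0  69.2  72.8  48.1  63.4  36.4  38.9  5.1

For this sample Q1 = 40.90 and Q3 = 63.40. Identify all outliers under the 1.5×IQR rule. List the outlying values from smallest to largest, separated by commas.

5.1, 118.3

IQR = Q3 − Q1 = 63.40 − 40.90 = 22.50.
Lower fence = Q1 − 1.5·IQR = 40.90 − 33.75 = 7.15.
Upper fence = Q3 + 1.5·IQR = 63.40 + 33.75 = 97.15.
5.1 < 7.15 → outlier.
118.3 > 97.15 → outlier.
All remaining values lie within [7.15, 97.15].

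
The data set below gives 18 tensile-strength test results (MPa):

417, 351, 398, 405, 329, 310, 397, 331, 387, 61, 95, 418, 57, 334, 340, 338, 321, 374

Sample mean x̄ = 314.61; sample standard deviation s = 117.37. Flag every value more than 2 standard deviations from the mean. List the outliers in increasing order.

57, 61

Cutoffs at x̄ ± 2s: 314.61 ± 2·117.37 = [79.87, 549.35].
57: z = -2.19, |z| > 2 → outlier.
61: z = -2.16, |z| > 2 → outlier.
Every other value lies within [79.87, 549.35].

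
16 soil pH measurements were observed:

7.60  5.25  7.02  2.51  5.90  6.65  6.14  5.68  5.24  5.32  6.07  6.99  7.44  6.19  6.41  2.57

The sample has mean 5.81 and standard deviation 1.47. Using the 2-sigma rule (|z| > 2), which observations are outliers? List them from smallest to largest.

2.51, 2.57

Cutoffs at x̄ ± 2s: 5.81 ± 2·1.47 = [2.87, 8.75].
2.51: z = -2.24, |z| > 2 → outlier.
2.57: z = -2.20, |z| > 2 → outlier.
Every other value lies within [2.87, 8.75].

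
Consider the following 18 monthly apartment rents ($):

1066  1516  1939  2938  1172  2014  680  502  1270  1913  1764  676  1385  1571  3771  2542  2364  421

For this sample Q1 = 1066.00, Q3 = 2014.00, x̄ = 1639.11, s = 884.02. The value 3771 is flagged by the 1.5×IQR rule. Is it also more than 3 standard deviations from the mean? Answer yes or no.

no

z = (3771 − 1639.11) / 884.02 = 2.41.
|z| = 2.41 ≤ 3.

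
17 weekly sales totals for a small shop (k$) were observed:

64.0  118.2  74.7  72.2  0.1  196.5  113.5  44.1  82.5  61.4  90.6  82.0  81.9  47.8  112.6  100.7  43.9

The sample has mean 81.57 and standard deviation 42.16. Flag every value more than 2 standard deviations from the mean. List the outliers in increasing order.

196.5

Cutoffs at x̄ ± 2s: 81.57 ± 2·42.16 = [-2.75, 165.89].
196.5: z = 2.73, |z| > 2 → outlier.
Every other value lies within [-2.75, 165.89].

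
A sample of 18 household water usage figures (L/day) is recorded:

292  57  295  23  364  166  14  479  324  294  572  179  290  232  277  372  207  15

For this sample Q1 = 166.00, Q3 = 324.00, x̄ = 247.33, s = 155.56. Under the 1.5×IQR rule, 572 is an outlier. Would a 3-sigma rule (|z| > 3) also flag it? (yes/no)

z = (572 − 247.33) / 155.56 = 2.09.
|z| = 2.09 ≤ 3.

no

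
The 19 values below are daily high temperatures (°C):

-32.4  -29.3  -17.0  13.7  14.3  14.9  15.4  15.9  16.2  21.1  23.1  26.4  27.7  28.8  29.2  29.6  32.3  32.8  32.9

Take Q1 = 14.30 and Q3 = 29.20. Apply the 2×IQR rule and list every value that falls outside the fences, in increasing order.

-32.4, -29.3, -17.0

IQR = Q3 − Q1 = 29.20 − 14.30 = 14.90.
Lower fence = Q1 − 2·IQR = 14.30 − 29.80 = -15.50.
Upper fence = Q3 + 2·IQR = 29.20 + 29.80 = 59.00.
-32.4 < -15.50 → outlier.
-29.3 < -15.50 → outlier.
-17.0 < -15.50 → outlier.
All remaining values lie within [-15.50, 59.00].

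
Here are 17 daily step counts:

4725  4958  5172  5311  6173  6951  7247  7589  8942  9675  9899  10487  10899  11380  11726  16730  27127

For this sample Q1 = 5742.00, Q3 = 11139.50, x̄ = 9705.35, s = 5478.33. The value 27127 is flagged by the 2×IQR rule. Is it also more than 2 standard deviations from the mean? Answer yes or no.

z = (27127 − 9705.35) / 5478.33 = 3.18.
|z| = 3.18 > 2.

yes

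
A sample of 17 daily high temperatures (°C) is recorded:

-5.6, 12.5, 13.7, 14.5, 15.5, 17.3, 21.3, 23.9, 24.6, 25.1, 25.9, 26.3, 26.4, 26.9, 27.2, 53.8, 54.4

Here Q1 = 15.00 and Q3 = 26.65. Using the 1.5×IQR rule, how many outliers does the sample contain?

IQR = 11.65; fences at 15.00 − 17.475 = -2.475 and 26.65 + 17.475 = 44.125.
Outside the cutoffs: -5.6, 53.8, 54.4.

3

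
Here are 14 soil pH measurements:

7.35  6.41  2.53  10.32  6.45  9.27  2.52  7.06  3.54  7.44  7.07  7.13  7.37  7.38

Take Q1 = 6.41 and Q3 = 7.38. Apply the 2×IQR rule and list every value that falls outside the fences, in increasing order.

IQR = Q3 − Q1 = 7.38 − 6.41 = 0.97.
Lower fence = Q1 − 2·IQR = 6.41 − 1.94 = 4.47.
Upper fence = Q3 + 2·IQR = 7.38 + 1.94 = 9.32.
2.52 < 4.47 → outlier.
2.53 < 4.47 → outlier.
3.54 < 4.47 → outlier.
10.32 > 9.32 → outlier.
All remaining values lie within [4.47, 9.32].

2.52, 2.53, 3.54, 10.32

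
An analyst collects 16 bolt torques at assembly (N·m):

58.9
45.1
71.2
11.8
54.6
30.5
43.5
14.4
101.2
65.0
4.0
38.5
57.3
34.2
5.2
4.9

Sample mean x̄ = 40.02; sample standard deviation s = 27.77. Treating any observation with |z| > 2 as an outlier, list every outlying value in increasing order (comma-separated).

Cutoffs at x̄ ± 2s: 40.02 ± 2·27.77 = [-15.52, 95.56].
101.2: z = 2.20, |z| > 2 → outlier.
Every other value lies within [-15.52, 95.56].

101.2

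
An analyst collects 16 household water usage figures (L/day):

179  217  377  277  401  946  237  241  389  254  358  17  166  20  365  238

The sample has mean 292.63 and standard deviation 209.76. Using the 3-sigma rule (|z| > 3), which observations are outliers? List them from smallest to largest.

Cutoffs at x̄ ± 3s: 292.63 ± 3·209.76 = [-336.65, 921.91].
946: z = 3.11, |z| > 3 → outlier.
Every other value lies within [-336.65, 921.91].

946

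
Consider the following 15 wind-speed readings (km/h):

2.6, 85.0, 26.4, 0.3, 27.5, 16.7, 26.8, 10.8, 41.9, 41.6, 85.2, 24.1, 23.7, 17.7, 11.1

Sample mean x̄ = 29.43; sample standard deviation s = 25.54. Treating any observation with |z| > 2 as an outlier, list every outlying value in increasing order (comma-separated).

Cutoffs at x̄ ± 2s: 29.43 ± 2·25.54 = [-21.65, 80.51].
85.0: z = 2.18, |z| > 2 → outlier.
85.2: z = 2.18, |z| > 2 → outlier.
Every other value lies within [-21.65, 80.51].

85.0, 85.2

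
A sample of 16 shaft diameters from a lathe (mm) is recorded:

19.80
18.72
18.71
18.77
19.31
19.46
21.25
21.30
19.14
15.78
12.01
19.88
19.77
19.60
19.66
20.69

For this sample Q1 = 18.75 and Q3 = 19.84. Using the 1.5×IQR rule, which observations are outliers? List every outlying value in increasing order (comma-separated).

12.01, 15.78

IQR = Q3 − Q1 = 19.84 − 18.75 = 1.09.
Lower fence = Q1 − 1.5·IQR = 18.75 − 1.635 = 17.115.
Upper fence = Q3 + 1.5·IQR = 19.84 + 1.635 = 21.475.
12.01 < 17.115 → outlier.
15.78 < 17.115 → outlier.
All remaining values lie within [17.115, 21.475].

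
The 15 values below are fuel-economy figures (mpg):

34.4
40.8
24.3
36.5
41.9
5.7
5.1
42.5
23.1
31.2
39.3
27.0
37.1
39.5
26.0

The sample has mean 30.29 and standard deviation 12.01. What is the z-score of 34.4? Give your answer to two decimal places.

z = (34.4 − 30.29) / 12.01 = 0.34.

0.34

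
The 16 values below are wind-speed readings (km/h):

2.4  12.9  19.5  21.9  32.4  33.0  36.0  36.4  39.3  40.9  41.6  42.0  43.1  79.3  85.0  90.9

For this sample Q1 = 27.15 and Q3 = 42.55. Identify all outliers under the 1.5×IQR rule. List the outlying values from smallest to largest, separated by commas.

2.4, 79.3, 85.0, 90.9

IQR = Q3 − Q1 = 42.55 − 27.15 = 15.40.
Lower fence = Q1 − 1.5·IQR = 27.15 − 23.10 = 4.05.
Upper fence = Q3 + 1.5·IQR = 42.55 + 23.10 = 65.65.
2.4 < 4.05 → outlier.
79.3 > 65.65 → outlier.
85.0 > 65.65 → outlier.
90.9 > 65.65 → outlier.
All remaining values lie within [4.05, 65.65].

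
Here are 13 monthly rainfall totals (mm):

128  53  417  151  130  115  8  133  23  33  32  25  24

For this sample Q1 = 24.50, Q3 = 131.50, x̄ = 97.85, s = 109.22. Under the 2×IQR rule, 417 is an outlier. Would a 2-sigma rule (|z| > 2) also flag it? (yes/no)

yes

z = (417 − 97.85) / 109.22 = 2.92.
|z| = 2.92 > 2.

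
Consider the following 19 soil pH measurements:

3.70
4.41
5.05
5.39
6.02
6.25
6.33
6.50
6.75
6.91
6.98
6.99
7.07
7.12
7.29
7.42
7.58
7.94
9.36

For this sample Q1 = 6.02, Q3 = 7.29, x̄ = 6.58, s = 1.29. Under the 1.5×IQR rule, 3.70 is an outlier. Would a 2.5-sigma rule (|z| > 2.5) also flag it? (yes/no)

z = (3.70 − 6.58) / 1.29 = -2.23.
|z| = 2.23 ≤ 2.5.

no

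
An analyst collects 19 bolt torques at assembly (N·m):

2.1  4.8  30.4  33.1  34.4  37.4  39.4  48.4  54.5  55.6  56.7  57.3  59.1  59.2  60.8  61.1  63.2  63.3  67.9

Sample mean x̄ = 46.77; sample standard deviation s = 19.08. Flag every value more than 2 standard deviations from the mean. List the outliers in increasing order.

Cutoffs at x̄ ± 2s: 46.77 ± 2·19.08 = [8.61, 84.93].
2.1: z = -2.34, |z| > 2 → outlier.
4.8: z = -2.20, |z| > 2 → outlier.
Every other value lies within [8.61, 84.93].

2.1, 4.8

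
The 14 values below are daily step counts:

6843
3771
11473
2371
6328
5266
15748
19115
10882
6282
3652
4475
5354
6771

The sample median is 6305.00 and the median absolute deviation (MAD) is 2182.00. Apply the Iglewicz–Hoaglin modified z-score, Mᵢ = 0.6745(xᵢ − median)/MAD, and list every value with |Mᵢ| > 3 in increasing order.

19115

|Mᵢ| > 3 ⇔ |xᵢ − 6305.00| > 3·2182.00/0.6745 = 9704.97.
So outliers lie outside [-3399.97, 16009.97].
19115: M = 3.96 → outlier.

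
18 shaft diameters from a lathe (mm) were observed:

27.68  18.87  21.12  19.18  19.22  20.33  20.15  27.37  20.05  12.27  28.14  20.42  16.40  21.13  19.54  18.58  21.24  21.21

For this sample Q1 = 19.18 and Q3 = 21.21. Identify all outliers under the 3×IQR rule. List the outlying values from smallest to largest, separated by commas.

12.27, 27.37, 27.68, 28.14

IQR = Q3 − Q1 = 21.21 − 19.18 = 2.03.
Lower fence = Q1 − 3·IQR = 19.18 − 6.09 = 13.09.
Upper fence = Q3 + 3·IQR = 21.21 + 6.09 = 27.30.
12.27 < 13.09 → outlier.
27.37 > 27.30 → outlier.
27.68 > 27.30 → outlier.
28.14 > 27.30 → outlier.
All remaining values lie within [13.09, 27.30].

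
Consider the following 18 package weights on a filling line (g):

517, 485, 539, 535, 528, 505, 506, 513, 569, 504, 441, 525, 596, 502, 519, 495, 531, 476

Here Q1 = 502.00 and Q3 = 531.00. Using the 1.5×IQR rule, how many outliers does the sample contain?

2

IQR = 29.00; fences at 502.00 − 43.50 = 458.50 and 531.00 + 43.50 = 574.50.
Outside the cutoffs: 441, 596.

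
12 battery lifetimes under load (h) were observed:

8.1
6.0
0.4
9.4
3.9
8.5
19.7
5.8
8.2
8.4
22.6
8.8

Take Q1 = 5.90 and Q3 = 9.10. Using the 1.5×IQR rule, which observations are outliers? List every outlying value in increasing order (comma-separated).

IQR = Q3 − Q1 = 9.10 − 5.90 = 3.20.
Lower fence = Q1 − 1.5·IQR = 5.90 − 4.80 = 1.10.
Upper fence = Q3 + 1.5·IQR = 9.10 + 4.80 = 13.90.
0.4 < 1.10 → outlier.
19.7 > 13.90 → outlier.
22.6 > 13.90 → outlier.
All remaining values lie within [1.10, 13.90].

0.4, 19.7, 22.6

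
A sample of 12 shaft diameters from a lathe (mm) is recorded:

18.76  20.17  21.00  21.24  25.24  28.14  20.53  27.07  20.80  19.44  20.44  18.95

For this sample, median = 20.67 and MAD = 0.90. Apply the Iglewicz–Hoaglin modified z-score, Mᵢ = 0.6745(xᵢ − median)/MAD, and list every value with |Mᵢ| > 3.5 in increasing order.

|Mᵢ| > 3.5 ⇔ |xᵢ − 20.67| > 3.5·0.90/0.6745 = 4.67.
So outliers lie outside [16.00, 25.34].
27.07: M = 4.80 → outlier.
28.14: M = 5.60 → outlier.

27.07, 28.14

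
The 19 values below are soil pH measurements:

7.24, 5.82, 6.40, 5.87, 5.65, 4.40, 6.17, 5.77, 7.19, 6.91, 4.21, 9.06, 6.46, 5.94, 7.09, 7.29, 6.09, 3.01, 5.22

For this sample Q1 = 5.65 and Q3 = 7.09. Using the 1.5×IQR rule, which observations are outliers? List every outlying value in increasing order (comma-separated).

IQR = Q3 − Q1 = 7.09 − 5.65 = 1.44.
Lower fence = Q1 − 1.5·IQR = 5.65 − 2.16 = 3.49.
Upper fence = Q3 + 1.5·IQR = 7.09 + 2.16 = 9.25.
3.01 < 3.49 → outlier.
All remaining values lie within [3.49, 9.25].

3.01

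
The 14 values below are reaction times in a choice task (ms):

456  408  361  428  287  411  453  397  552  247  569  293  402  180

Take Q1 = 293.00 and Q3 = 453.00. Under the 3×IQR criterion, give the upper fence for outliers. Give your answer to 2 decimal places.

IQR = Q3 − Q1 = 453.00 − 293.00 = 160.00.
Lower fence = Q1 − 3·IQR = 293.00 − 480.00 = -187.00.
Upper fence = Q3 + 3·IQR = 453.00 + 480.00 = 933.00.

933.00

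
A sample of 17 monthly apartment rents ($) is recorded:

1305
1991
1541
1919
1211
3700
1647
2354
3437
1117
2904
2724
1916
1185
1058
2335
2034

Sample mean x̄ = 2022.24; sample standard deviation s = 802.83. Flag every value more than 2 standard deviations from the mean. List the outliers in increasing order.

3700

Cutoffs at x̄ ± 2s: 2022.24 ± 2·802.83 = [416.58, 3627.90].
3700: z = 2.09, |z| > 2 → outlier.
Every other value lies within [416.58, 3627.90].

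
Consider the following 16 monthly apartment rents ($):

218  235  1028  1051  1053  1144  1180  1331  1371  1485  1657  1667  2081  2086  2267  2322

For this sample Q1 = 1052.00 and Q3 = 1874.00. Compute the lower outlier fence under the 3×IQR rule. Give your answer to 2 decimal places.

IQR = Q3 − Q1 = 1874.00 − 1052.00 = 822.00.
Lower fence = Q1 − 3·IQR = 1052.00 − 2466.00 = -1414.00.
Upper fence = Q3 + 3·IQR = 1874.00 + 2466.00 = 4340.00.

-1414.00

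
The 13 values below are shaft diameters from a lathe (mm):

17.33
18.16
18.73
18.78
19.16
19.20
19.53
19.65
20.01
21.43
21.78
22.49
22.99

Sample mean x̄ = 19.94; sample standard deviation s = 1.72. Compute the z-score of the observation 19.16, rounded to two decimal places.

z = (19.16 − 19.94) / 1.72 = -0.45.

-0.45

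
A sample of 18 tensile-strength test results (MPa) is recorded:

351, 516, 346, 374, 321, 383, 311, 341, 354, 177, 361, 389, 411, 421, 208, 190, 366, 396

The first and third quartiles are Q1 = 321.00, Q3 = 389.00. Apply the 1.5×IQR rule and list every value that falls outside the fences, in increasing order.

177, 190, 208, 516

IQR = Q3 − Q1 = 389.00 − 321.00 = 68.00.
Lower fence = Q1 − 1.5·IQR = 321.00 − 102.00 = 219.00.
Upper fence = Q3 + 1.5·IQR = 389.00 + 102.00 = 491.00.
177 < 219.00 → outlier.
190 < 219.00 → outlier.
208 < 219.00 → outlier.
516 > 491.00 → outlier.
All remaining values lie within [219.00, 491.00].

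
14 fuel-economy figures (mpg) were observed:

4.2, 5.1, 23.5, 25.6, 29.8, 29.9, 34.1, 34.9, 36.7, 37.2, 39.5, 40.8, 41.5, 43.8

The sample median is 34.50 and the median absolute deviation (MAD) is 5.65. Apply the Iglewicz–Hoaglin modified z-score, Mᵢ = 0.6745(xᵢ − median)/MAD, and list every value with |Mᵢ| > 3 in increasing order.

|Mᵢ| > 3 ⇔ |xᵢ − 34.50| > 3·5.65/0.6745 = 25.13.
So outliers lie outside [9.37, 59.63].
4.2: M = -3.62 → outlier.
5.1: M = -3.51 → outlier.

4.2, 5.1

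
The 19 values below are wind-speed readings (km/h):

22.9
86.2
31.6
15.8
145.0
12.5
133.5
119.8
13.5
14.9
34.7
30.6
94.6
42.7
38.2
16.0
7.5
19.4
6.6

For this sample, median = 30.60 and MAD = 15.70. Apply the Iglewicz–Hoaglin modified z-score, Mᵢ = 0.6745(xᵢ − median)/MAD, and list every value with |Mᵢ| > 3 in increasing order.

|Mᵢ| > 3 ⇔ |xᵢ − 30.60| > 3·15.70/0.6745 = 69.83.
So outliers lie outside [-39.23, 100.43].
119.8: M = 3.83 → outlier.
133.5: M = 4.42 → outlier.
145.0: M = 4.91 → outlier.

119.8, 133.5, 145.0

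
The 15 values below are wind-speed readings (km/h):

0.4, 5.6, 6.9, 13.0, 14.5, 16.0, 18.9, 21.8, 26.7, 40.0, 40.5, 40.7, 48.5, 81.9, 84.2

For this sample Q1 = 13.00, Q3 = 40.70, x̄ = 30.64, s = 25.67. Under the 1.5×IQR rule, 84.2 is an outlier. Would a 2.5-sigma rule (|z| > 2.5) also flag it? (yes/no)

z = (84.2 − 30.64) / 25.67 = 2.09.
|z| = 2.09 ≤ 2.5.

no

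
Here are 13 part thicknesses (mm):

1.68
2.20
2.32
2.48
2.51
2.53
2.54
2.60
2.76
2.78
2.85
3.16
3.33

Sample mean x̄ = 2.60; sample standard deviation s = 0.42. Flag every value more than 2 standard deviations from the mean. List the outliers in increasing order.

1.68

Cutoffs at x̄ ± 2s: 2.60 ± 2·0.42 = [1.76, 3.44].
1.68: z = -2.19, |z| > 2 → outlier.
Every other value lies within [1.76, 3.44].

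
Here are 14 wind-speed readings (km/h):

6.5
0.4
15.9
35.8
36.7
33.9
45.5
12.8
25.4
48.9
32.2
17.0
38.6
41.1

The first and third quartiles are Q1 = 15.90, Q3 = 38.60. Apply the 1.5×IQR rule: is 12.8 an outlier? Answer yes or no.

IQR = Q3 − Q1 = 38.60 − 15.90 = 22.70.
Lower fence = Q1 − 1.5·IQR = 15.90 − 34.05 = -18.15.
Upper fence = Q3 + 1.5·IQR = 38.60 + 34.05 = 72.65.
12.8 lies within [-18.15, 72.65].

no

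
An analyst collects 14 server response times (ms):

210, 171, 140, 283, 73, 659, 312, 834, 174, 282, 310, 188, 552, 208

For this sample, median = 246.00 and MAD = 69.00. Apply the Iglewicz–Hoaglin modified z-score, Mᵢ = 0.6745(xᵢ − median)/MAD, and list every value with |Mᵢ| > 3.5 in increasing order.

|Mᵢ| > 3.5 ⇔ |xᵢ − 246.00| > 3.5·69.00/0.6745 = 358.04.
So outliers lie outside [-112.04, 604.04].
659: M = 4.04 → outlier.
834: M = 5.75 → outlier.

659, 834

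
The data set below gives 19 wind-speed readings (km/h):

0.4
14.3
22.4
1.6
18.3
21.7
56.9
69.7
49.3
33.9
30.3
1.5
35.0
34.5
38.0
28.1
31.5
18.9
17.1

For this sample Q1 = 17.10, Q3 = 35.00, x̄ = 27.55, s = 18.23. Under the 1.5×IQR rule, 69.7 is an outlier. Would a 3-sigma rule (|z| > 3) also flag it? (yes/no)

z = (69.7 − 27.55) / 18.23 = 2.31.
|z| = 2.31 ≤ 3.

no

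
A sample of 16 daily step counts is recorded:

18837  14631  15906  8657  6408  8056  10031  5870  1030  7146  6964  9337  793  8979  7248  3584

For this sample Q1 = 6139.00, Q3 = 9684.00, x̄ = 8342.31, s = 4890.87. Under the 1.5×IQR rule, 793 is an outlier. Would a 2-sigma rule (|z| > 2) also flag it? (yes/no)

no

z = (793 − 8342.31) / 4890.87 = -1.54.
|z| = 1.54 ≤ 2.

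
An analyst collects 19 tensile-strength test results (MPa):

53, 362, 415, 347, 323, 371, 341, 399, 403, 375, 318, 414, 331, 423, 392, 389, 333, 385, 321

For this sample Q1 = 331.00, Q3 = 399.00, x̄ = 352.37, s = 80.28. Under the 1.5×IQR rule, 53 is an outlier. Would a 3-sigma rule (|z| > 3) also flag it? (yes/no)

z = (53 − 352.37) / 80.28 = -3.73.
|z| = 3.73 > 3.

yes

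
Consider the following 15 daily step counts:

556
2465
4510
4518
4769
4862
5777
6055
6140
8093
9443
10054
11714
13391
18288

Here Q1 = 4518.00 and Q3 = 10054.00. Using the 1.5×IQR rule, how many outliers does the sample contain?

0

IQR = 5536.00; fences at 4518.00 − 8304.00 = -3786.00 and 10054.00 + 8304.00 = 18358.00.
Every value lies within the cutoffs.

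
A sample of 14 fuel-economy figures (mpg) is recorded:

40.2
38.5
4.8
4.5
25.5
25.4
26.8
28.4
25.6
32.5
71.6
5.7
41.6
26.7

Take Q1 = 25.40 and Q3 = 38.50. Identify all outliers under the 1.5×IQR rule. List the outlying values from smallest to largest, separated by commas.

IQR = Q3 − Q1 = 38.50 − 25.40 = 13.10.
Lower fence = Q1 − 1.5·IQR = 25.40 − 19.65 = 5.75.
Upper fence = Q3 + 1.5·IQR = 38.50 + 19.65 = 58.15.
4.5 < 5.75 → outlier.
4.8 < 5.75 → outlier.
5.7 < 5.75 → outlier.
71.6 > 58.15 → outlier.
All remaining values lie within [5.75, 58.15].

4.5, 4.8, 5.7, 71.6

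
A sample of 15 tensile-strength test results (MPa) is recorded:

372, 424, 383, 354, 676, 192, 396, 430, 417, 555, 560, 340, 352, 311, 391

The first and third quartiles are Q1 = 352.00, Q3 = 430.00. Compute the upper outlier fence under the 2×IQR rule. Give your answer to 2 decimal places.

IQR = Q3 − Q1 = 430.00 − 352.00 = 78.00.
Lower fence = Q1 − 2·IQR = 352.00 − 156.00 = 196.00.
Upper fence = Q3 + 2·IQR = 430.00 + 156.00 = 586.00.

586.00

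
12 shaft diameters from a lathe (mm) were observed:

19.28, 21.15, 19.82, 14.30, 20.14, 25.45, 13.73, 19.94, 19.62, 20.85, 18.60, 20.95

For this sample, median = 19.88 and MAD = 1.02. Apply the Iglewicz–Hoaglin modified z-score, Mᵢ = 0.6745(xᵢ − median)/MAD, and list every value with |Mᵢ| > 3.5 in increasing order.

13.73, 14.30, 25.45

|Mᵢ| > 3.5 ⇔ |xᵢ − 19.88| > 3.5·1.02/0.6745 = 5.29.
So outliers lie outside [14.59, 25.17].
13.73: M = -4.07 → outlier.
14.30: M = -3.69 → outlier.
25.45: M = 3.68 → outlier.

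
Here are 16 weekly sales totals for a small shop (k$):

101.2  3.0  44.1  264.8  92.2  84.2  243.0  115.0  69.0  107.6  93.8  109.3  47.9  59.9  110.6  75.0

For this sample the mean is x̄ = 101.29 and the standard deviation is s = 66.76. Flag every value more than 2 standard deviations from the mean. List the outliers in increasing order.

Cutoffs at x̄ ± 2s: 101.29 ± 2·66.76 = [-32.23, 234.81].
243.0: z = 2.12, |z| > 2 → outlier.
264.8: z = 2.45, |z| > 2 → outlier.
Every other value lies within [-32.23, 234.81].

243.0, 264.8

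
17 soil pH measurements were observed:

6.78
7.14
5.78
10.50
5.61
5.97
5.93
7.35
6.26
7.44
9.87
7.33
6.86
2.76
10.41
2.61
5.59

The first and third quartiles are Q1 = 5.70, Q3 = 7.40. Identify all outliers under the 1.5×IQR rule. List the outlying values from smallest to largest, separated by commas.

2.61, 2.76, 10.41, 10.50

IQR = Q3 − Q1 = 7.40 − 5.70 = 1.70.
Lower fence = Q1 − 1.5·IQR = 5.70 − 2.55 = 3.15.
Upper fence = Q3 + 1.5·IQR = 7.40 + 2.55 = 9.95.
2.61 < 3.15 → outlier.
2.76 < 3.15 → outlier.
10.41 > 9.95 → outlier.
10.50 > 9.95 → outlier.
All remaining values lie within [3.15, 9.95].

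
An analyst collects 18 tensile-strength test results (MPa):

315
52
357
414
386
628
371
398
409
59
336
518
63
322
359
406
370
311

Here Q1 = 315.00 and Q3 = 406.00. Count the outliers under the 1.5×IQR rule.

IQR = 91.00; fences at 315.00 − 136.50 = 178.50 and 406.00 + 136.50 = 542.50.
Outside the cutoffs: 52, 59, 63, 628.

4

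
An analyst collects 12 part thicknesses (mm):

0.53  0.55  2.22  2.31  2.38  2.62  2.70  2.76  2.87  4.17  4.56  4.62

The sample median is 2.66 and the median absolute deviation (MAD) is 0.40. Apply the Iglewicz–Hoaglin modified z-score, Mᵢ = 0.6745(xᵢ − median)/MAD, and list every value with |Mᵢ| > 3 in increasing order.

|Mᵢ| > 3 ⇔ |xᵢ − 2.66| > 3·0.40/0.6745 = 1.78.
So outliers lie outside [0.88, 4.44].
0.53: M = -3.59 → outlier.
0.55: M = -3.56 → outlier.
4.56: M = 3.20 → outlier.
4.62: M = 3.31 → outlier.

0.53, 0.55, 4.56, 4.62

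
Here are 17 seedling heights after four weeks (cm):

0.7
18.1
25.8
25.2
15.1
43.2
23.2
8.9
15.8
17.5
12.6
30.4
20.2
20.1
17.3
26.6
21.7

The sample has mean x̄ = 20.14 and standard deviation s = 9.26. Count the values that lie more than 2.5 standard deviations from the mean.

0

Cutoffs: x̄ ± 2.5s = [-3.01, 43.29].
Every value lies within the cutoffs.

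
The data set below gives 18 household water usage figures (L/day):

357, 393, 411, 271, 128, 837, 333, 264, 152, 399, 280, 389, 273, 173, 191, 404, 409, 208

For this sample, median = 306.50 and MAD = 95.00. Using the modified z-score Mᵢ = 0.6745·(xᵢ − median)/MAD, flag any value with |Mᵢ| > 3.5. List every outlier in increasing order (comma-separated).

837

|Mᵢ| > 3.5 ⇔ |xᵢ − 306.50| > 3.5·95.00/0.6745 = 492.96.
So outliers lie outside [-186.46, 799.46].
837: M = 3.77 → outlier.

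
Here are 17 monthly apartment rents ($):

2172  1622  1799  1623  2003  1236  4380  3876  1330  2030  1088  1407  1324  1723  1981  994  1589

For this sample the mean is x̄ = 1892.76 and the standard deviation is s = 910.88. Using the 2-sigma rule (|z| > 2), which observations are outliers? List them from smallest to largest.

3876, 4380

Cutoffs at x̄ ± 2s: 1892.76 ± 2·910.88 = [71.00, 3714.52].
3876: z = 2.18, |z| > 2 → outlier.
4380: z = 2.73, |z| > 2 → outlier.
Every other value lies within [71.00, 3714.52].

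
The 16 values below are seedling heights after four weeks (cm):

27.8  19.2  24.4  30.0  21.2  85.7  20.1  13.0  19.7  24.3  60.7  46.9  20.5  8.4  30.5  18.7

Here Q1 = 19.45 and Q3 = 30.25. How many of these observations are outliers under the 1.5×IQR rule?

3

IQR = 10.80; fences at 19.45 − 16.20 = 3.25 and 30.25 + 16.20 = 46.45.
Outside the cutoffs: 46.9, 60.7, 85.7.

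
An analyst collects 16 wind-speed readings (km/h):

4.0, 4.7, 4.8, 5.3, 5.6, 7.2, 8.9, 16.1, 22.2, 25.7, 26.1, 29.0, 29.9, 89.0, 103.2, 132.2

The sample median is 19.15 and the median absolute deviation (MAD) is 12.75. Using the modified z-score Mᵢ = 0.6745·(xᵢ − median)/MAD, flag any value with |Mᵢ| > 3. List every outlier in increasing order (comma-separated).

|Mᵢ| > 3 ⇔ |xᵢ − 19.15| > 3·12.75/0.6745 = 56.71.
So outliers lie outside [-37.56, 75.86].
89.0: M = 3.70 → outlier.
103.2: M = 4.45 → outlier.
132.2: M = 5.98 → outlier.

89.0, 103.2, 132.2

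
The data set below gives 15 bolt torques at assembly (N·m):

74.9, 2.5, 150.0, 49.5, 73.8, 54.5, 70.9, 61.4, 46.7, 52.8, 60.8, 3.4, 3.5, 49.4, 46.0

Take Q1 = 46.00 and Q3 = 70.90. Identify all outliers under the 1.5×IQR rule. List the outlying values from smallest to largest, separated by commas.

IQR = Q3 − Q1 = 70.90 − 46.00 = 24.90.
Lower fence = Q1 − 1.5·IQR = 46.00 − 37.35 = 8.65.
Upper fence = Q3 + 1.5·IQR = 70.90 + 37.35 = 108.25.
2.5 < 8.65 → outlier.
3.4 < 8.65 → outlier.
3.5 < 8.65 → outlier.
150.0 > 108.25 → outlier.
All remaining values lie within [8.65, 108.25].

2.5, 3.4, 3.5, 150.0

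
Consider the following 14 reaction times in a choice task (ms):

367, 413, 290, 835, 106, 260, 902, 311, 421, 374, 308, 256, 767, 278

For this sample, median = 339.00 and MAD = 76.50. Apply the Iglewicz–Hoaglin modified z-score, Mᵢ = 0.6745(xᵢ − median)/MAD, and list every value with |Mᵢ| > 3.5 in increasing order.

|Mᵢ| > 3.5 ⇔ |xᵢ − 339.00| > 3.5·76.50/0.6745 = 396.96.
So outliers lie outside [-57.96, 735.96].
767: M = 3.77 → outlier.
835: M = 4.37 → outlier.
902: M = 4.96 → outlier.

767, 835, 902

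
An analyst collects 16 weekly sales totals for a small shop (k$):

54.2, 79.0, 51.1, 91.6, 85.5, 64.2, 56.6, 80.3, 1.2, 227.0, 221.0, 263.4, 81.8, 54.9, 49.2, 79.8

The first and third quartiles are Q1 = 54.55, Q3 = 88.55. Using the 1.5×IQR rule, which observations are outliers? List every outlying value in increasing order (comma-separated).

IQR = Q3 − Q1 = 88.55 − 54.55 = 34.00.
Lower fence = Q1 − 1.5·IQR = 54.55 − 51.00 = 3.55.
Upper fence = Q3 + 1.5·IQR = 88.55 + 51.00 = 139.55.
1.2 < 3.55 → outlier.
221.0 > 139.55 → outlier.
227.0 > 139.55 → outlier.
263.4 > 139.55 → outlier.
All remaining values lie within [3.55, 139.55].

1.2, 221.0, 227.0, 263.4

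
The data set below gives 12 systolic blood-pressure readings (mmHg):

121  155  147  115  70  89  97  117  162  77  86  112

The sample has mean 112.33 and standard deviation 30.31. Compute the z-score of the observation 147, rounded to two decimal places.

1.14

z = (147 − 112.33) / 30.31 = 1.14.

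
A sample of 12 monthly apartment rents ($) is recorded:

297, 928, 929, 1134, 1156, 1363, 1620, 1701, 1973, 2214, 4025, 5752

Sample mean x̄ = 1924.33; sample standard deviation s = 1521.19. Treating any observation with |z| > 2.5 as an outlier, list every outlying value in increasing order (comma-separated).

Cutoffs at x̄ ± 2.5s: 1924.33 ± 2.5·1521.19 = [-1878.645, 5727.305].
5752: z = 2.52, |z| > 2.5 → outlier.
Every other value lies within [-1878.645, 5727.305].

5752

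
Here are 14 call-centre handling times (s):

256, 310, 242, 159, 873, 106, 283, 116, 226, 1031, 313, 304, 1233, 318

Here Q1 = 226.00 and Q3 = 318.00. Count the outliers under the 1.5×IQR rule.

IQR = 92.00; fences at 226.00 − 138.00 = 88.00 and 318.00 + 138.00 = 456.00.
Outside the cutoffs: 873, 1031, 1233.

3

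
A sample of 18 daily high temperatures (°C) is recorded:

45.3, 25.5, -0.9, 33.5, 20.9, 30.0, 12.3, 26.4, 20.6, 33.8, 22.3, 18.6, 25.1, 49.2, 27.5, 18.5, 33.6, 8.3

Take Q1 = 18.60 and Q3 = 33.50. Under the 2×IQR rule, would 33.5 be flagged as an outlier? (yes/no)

no

IQR = Q3 − Q1 = 33.50 − 18.60 = 14.90.
Lower fence = Q1 − 2·IQR = 18.60 − 29.80 = -11.20.
Upper fence = Q3 + 2·IQR = 33.50 + 29.80 = 63.30.
33.5 lies within [-11.20, 63.30].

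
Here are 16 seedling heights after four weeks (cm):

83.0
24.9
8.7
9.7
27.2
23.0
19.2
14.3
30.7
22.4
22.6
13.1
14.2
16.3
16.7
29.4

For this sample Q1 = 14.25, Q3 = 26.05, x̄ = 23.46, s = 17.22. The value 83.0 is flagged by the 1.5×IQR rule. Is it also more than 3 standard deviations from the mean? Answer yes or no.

yes

z = (83.0 − 23.46) / 17.22 = 3.46.
|z| = 3.46 > 3.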